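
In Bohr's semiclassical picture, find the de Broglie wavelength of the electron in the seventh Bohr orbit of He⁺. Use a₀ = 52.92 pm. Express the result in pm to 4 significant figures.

The Bohr quantisation condition is nλ = 2πr_n.
r_n = n²a₀/Z = 1297 pm
λ = 2πr_n/n = 2π·1297/7 = 1164 pm

1164 pm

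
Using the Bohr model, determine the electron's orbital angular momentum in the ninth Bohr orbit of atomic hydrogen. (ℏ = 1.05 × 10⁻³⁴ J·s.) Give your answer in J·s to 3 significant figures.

9.45 × 10⁻³⁴ J·s

L_n = nℏ = 9 × 1.05 × 10⁻³⁴ = 9.45 × 10⁻³⁴ J·s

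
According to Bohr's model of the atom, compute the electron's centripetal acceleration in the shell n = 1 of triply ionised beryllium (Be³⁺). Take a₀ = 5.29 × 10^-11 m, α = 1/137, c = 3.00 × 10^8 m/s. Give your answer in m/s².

r = n²a₀/Z = 1.32 × 10^-11 m, v = Zαc/n = 8.76 × 10^6 m/s
a = v²/r = (8.76 × 10^6)² / 1.32 × 10^-11 = 5.80 × 10^24 m/s²

5.80 × 10^24 m/s²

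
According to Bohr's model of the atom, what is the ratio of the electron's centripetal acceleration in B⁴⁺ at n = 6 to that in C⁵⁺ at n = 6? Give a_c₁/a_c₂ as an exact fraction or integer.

125/216

a_c ∝ Z^3 · n^-4
a_c₁/a_c₂ = (5/6)^3 · (6/6)^-4 = 125/216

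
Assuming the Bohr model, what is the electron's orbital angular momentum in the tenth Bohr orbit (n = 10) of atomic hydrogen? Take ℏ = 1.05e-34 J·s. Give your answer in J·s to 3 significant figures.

1.05e-33 J·s

L_n = nℏ = 10 × 1.05e-34 = 1.05e-33 J·s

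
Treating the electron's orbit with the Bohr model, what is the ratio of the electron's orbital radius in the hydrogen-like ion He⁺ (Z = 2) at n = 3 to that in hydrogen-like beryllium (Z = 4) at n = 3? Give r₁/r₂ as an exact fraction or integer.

r ∝ Z^-1 · n^2
r₁/r₂ = (2/4)^-1 · (3/3)^2 = 2

2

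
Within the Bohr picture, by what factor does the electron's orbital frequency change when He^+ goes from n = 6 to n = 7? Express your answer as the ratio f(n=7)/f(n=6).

216/343

f ∝ Z^2 · n^-3; with Z fixed, f ∝ n^-3.
f(n=7)/f(n=6) = (7/6)^-3 = 216/343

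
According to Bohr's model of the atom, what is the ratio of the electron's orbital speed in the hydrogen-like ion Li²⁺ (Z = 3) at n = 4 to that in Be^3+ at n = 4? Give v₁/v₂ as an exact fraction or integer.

3/4

v ∝ Z^1 · n^-1
v₁/v₂ = (3/4)^1 · (4/4)^-1 = 3/4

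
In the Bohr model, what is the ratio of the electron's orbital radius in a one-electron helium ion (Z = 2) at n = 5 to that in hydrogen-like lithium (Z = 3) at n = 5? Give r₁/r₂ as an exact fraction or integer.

3/2

r ∝ Z^-1 · n^2
r₁/r₂ = (2/3)^-1 · (5/5)^2 = 3/2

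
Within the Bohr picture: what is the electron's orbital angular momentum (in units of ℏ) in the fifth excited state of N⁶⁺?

L_n = nℏ, so L/ℏ = n = 6.

6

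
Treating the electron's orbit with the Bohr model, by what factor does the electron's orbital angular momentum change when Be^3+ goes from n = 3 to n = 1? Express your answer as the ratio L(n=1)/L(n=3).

L = nℏ depends only on n, so L ∝ n.
L(n=1)/L(n=3) = (1/3)^1 = 1/3

1/3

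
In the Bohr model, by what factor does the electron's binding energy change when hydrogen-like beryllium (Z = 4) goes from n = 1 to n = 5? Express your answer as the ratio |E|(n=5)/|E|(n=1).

1/25

|E| ∝ Z^2 · n^-2; with Z fixed, |E| ∝ n^-2.
|E|(n=5)/|E|(n=1) = (5/1)^-2 = 1/25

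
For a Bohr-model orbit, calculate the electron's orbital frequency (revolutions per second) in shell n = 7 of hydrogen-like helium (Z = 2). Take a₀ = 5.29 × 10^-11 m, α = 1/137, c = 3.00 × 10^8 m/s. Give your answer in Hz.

r = n²a₀/Z = 1.30 × 10^-9 m, v = Zαc/n = 6.26 × 10^5 m/s
f = v/(2πr) = 7.68 × 10^13 Hz

7.68 × 10^13 Hz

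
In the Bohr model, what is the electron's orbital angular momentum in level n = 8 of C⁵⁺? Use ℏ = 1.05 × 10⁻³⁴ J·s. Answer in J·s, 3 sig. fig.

L_n = nℏ = 8 × 1.05 × 10⁻³⁴ = 8.40 × 10⁻³⁴ J·s

8.40 × 10⁻³⁴ J·s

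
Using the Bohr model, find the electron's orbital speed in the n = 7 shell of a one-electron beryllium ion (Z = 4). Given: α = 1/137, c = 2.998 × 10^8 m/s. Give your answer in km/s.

1250 km/s

v_n = Zαc/n = 4 × 0.007299 × 2.998 × 10^8 / 7
    = 1250 km/s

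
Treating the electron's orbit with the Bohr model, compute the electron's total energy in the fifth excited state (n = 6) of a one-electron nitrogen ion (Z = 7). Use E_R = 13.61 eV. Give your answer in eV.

E_n = −E_R·Z²/n² = −13.61 × 7²/6² = -18.52 eV

-18.52 eV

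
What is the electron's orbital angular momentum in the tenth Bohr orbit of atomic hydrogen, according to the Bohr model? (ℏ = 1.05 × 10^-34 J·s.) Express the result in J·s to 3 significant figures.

1.05 × 10^-33 J·s

L_n = nℏ = 10 × 1.05 × 10^-34 = 1.05 × 10^-33 J·s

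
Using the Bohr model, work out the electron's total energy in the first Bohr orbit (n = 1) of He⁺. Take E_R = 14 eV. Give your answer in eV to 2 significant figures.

E_n = −E_R·Z²/n² = −14 × 2²/1² = -56 eV

-56 eV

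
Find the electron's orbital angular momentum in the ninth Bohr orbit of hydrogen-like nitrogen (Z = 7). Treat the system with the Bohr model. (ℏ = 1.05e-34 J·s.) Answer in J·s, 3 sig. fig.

L_n = nℏ = 9 × 1.05e-34 = 9.45e-34 J·s

9.45e-34 J·s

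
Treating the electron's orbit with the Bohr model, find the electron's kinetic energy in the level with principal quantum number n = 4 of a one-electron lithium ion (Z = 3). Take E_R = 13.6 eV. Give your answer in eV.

7.65 eV

For a Coulomb orbit the virial theorem gives K = −E_n.
E_n = −E_R·Z²/n², so K = E_R·Z²/n² = 13.6 × 3²/4² = 7.65 eV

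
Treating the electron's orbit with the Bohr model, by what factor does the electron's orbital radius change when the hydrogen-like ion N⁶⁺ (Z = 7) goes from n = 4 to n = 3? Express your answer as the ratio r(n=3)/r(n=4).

r ∝ Z^-1 · n^2; with Z fixed, r ∝ n^2.
r(n=3)/r(n=4) = (3/4)^2 = 9/16

9/16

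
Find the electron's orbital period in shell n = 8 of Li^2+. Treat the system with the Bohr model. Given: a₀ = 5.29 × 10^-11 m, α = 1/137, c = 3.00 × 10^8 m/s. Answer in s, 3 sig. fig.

r = n²a₀/Z = 8²·5.29 × 10^-11/3 = 1.13 × 10^-9 m
v = Zαc/n = 3·0.00730·3.00 × 10^8/8 = 8.21 × 10^5 m/s
T = 2πr/v = 8.63 × 10^-15 s

8.63 × 10^-15 s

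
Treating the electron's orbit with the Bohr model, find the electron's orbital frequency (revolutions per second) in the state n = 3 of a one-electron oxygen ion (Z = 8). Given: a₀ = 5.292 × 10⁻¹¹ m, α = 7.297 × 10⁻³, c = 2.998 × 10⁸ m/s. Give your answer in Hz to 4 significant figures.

1.560 × 10¹⁶ Hz

r = n²a₀/Z = 5.954 × 10⁻¹¹ m, v = Zαc/n = 5.834 × 10⁶ m/s
f = v/(2πr) = 1.560 × 10¹⁶ Hz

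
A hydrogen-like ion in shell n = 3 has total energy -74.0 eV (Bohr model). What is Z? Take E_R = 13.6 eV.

E_n = −E_R Z²/n² ⇒ Z² = −E_n n²/E_R = 74.0 × 3² / 13.6 ≈ 48.97
Z = 7

7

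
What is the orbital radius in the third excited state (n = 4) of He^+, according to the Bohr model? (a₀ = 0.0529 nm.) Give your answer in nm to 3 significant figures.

r_n = n²a₀/Z = 4² × 0.0529 / 2
    = 16 × 0.0529 / 2 = 0.423 nm

0.423 nm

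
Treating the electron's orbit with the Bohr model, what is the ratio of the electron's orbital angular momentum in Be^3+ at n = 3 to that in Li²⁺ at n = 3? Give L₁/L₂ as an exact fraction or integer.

L = nℏ is independent of Z.
L₁/L₂ = n₁/n₂ = 3/3 = 1

1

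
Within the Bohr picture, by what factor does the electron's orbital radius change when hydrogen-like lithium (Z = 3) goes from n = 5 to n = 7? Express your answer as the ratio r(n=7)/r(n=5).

49/25

r ∝ Z^-1 · n^2; with Z fixed, r ∝ n^2.
r(n=7)/r(n=5) = (7/5)^2 = 49/25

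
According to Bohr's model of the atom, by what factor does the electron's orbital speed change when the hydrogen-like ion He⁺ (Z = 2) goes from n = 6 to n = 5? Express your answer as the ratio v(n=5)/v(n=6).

6/5

v ∝ Z^1 · n^-1; with Z fixed, v ∝ n^-1.
v(n=5)/v(n=6) = (5/6)^-1 = 6/5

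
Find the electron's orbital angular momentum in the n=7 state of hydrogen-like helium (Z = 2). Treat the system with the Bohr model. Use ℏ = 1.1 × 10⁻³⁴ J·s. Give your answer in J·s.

7.7 × 10⁻³⁴ J·s

L_n = nℏ = 7 × 1.1 × 10⁻³⁴ = 7.7 × 10⁻³⁴ J·s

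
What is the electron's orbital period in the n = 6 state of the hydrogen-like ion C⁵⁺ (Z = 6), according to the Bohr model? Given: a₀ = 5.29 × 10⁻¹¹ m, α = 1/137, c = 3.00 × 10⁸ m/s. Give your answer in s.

r = n²a₀/Z = 6²·5.29 × 10⁻¹¹/6 = 3.17 × 10⁻¹⁰ m
v = Zαc/n = 6·0.00730·3.00 × 10⁸/6 = 2.19 × 10⁶ m/s
T = 2πr/v = 9.11 × 10⁻¹⁶ s

9.11 × 10⁻¹⁶ s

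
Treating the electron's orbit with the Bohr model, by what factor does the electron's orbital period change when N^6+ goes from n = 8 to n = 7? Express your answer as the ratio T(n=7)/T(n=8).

T ∝ Z^-2 · n^3; with Z fixed, T ∝ n^3.
T(n=7)/T(n=8) = (7/8)^3 = 343/512

343/512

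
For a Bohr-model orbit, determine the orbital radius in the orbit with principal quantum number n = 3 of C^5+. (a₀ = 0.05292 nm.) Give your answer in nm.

r_n = n²a₀/Z = 3² × 0.05292 / 6
    = 9 × 0.05292 / 6 = 0.07938 nm

0.07938 nm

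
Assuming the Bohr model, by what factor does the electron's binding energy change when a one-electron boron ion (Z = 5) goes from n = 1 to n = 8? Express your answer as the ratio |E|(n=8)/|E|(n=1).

|E| ∝ Z^2 · n^-2; with Z fixed, |E| ∝ n^-2.
|E|(n=8)/|E|(n=1) = (8/1)^-2 = 1/64

1/64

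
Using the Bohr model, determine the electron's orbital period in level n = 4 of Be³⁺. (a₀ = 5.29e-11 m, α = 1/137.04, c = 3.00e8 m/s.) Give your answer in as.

r = n²a₀/Z = 4²·5.29e-11/4 = 2.12e-10 m
v = Zαc/n = 4·0.00730·3.00e8/4 = 2.19e6 m/s
T = 2πr/v = 6.07e-16 s = 607 as

607 as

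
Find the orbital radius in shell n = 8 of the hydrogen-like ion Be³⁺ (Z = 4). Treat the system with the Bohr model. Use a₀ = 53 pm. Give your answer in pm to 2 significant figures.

850 pm

r_n = n²a₀/Z = 8² × 53 / 4
    = 64 × 53 / 4 = 850 pm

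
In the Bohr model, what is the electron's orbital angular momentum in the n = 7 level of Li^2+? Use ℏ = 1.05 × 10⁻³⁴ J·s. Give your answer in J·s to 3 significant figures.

L_n = nℏ = 7 × 1.05 × 10⁻³⁴ = 7.35 × 10⁻³⁴ J·s

7.35 × 10⁻³⁴ J·s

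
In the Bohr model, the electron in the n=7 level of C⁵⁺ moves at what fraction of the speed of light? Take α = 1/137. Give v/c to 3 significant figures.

0.00626

v_n = Zαc/n, so v/c = Zα/n = 6 × 0.00730 / 7 = 0.00626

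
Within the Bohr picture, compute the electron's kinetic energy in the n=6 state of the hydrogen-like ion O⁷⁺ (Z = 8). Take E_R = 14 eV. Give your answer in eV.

For a Coulomb orbit the virial theorem gives K = −E_n.
E_n = −E_R·Z²/n², so K = E_R·Z²/n² = 14 × 8²/6² = 25 eV

25 eV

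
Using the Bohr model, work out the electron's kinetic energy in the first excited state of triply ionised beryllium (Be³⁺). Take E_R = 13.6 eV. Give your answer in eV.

54.4 eV

For a Coulomb orbit the virial theorem gives K = −E_n.
E_n = −E_R·Z²/n², so K = E_R·Z²/n² = 13.6 × 4²/2² = 54.4 eV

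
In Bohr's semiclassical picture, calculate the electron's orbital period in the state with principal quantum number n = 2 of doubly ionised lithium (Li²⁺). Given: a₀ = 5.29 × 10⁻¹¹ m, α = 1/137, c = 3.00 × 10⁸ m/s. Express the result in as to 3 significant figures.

135 as

r = n²a₀/Z = 2²·5.29 × 10⁻¹¹/3 = 7.05 × 10⁻¹¹ m
v = Zαc/n = 3·0.00730·3.00 × 10⁸/2 = 3.28 × 10⁶ m/s
T = 2πr/v = 1.35 × 10⁻¹⁶ s = 135 as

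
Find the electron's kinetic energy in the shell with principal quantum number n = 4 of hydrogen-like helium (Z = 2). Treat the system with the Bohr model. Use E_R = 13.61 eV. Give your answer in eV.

3.402 eV

For a Coulomb orbit the virial theorem gives K = −E_n.
E_n = −E_R·Z²/n², so K = E_R·Z²/n² = 13.61 × 2²/4² = 3.402 eV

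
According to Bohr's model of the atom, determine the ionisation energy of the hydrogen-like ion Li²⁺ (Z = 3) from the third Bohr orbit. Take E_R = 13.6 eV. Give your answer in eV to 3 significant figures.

E_n = −E_R·Z²/n² = −13.6 × 3²/3² eV = -13.6 eV
Ionisation energy = −E_n = 13.6 eV

13.6 eV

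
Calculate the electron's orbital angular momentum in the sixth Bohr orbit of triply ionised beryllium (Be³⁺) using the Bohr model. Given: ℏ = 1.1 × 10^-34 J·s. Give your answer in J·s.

6.6 × 10^-34 J·s

L_n = nℏ = 6 × 1.1 × 10^-34 = 6.6 × 10^-34 J·s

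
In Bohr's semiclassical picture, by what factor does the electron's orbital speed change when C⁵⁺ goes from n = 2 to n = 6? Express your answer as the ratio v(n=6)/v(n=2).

1/3

v ∝ Z^1 · n^-1; with Z fixed, v ∝ n^-1.
v(n=6)/v(n=2) = (6/2)^-1 = 1/3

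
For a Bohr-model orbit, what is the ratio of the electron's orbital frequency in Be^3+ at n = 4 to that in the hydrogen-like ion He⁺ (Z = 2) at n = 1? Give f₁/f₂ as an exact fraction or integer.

1/16

f ∝ Z^2 · n^-3
f₁/f₂ = (4/2)^2 · (4/1)^-3 = 1/16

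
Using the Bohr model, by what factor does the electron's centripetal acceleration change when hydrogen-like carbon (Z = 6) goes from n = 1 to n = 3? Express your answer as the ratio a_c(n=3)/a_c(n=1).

1/81

a_c ∝ Z^3 · n^-4; with Z fixed, a_c ∝ n^-4.
a_c(n=3)/a_c(n=1) = (3/1)^-4 = 1/81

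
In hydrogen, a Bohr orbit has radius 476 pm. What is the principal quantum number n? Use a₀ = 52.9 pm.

3

r_n = n²a₀/Z ⇒ n² = rZ/a₀ = 476 × 1 / 52.9 ≈ 9.00
n = 3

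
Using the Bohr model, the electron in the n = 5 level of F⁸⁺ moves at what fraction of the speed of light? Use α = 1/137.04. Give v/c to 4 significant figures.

v_n = Zαc/n, so v/c = Zα/n = 9 × 0.007297 / 5 = 0.01313

0.01313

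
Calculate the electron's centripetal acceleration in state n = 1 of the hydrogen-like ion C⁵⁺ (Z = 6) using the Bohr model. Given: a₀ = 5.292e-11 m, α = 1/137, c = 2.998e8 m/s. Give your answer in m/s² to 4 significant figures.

1.955e25 m/s²

r = n²a₀/Z = 8.820e-12 m, v = Zαc/n = 1.313e7 m/s
a = v²/r = (1.313e7)² / 8.820e-12 = 1.955e25 m/s²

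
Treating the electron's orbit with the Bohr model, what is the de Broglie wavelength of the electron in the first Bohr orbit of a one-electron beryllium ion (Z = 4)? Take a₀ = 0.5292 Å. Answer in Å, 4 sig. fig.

0.8313 Å

The Bohr quantisation condition is nλ = 2πr_n.
r_n = n²a₀/Z = 0.1323 Å
λ = 2πr_n/n = 2π·0.1323/1 = 0.8313 Å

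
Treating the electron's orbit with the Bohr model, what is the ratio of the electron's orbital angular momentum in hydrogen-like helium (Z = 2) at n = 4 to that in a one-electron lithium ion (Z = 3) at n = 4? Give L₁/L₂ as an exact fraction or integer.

L = nℏ is independent of Z.
L₁/L₂ = n₁/n₂ = 4/4 = 1

1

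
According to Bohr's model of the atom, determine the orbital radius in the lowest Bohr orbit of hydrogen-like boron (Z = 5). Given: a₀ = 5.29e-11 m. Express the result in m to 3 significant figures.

r_n = n²a₀/Z = 1² × 5.29e-11 / 5
    = 1 × 5.29e-11 / 5 = 1.06e-11 m

1.06e-11 m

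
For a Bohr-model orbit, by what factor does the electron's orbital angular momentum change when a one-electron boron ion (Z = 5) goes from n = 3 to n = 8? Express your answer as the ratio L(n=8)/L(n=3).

8/3

L = nℏ depends only on n, so L ∝ n.
L(n=8)/L(n=3) = (8/3)^1 = 8/3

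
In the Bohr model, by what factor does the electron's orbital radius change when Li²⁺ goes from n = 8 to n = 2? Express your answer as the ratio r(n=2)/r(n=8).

r ∝ Z^-1 · n^2; with Z fixed, r ∝ n^2.
r(n=2)/r(n=8) = (2/8)^2 = 1/16

1/16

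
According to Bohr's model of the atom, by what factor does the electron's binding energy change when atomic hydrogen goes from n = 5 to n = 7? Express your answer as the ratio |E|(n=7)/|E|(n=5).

25/49

|E| ∝ Z^2 · n^-2; with Z fixed, |E| ∝ n^-2.
|E|(n=7)/|E|(n=5) = (7/5)^-2 = 25/49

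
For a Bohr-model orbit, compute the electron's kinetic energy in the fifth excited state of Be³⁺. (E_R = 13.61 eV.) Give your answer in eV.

For a Coulomb orbit the virial theorem gives K = −E_n.
E_n = −E_R·Z²/n², so K = E_R·Z²/n² = 13.61 × 4²/6² = 6.049 eV

6.049 eV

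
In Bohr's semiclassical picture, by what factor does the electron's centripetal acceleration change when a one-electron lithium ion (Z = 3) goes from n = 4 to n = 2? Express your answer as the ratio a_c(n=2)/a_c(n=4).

a_c ∝ Z^3 · n^-4; with Z fixed, a_c ∝ n^-4.
a_c(n=2)/a_c(n=4) = (2/4)^-4 = 16

16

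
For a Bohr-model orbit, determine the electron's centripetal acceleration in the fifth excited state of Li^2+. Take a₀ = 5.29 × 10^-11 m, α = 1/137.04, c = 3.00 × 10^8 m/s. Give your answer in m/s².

r = n²a₀/Z = 6.35 × 10^-10 m, v = Zαc/n = 1.09 × 10^6 m/s
a = v²/r = (1.09 × 10^6)² / 6.35 × 10^-10 = 1.89 × 10^21 m/s²

1.89 × 10^21 m/s²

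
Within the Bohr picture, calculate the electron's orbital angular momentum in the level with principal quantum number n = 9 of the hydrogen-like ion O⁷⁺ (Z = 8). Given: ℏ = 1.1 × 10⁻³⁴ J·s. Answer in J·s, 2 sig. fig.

9.9 × 10⁻³⁴ J·s

L_n = nℏ = 9 × 1.1 × 10⁻³⁴ = 9.9 × 10⁻³⁴ J·s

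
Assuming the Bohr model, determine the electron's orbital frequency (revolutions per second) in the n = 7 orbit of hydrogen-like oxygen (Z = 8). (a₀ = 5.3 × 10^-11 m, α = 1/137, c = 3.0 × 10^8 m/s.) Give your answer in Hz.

1.2 × 10^15 Hz

r = n²a₀/Z = 3.2 × 10^-10 m, v = Zαc/n = 2.5 × 10^6 m/s
f = v/(2πr) = 1.2 × 10^15 Hz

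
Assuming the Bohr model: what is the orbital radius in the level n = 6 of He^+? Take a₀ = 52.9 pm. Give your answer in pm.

952 pm

r_n = n²a₀/Z = 6² × 52.9 / 2
    = 36 × 52.9 / 2 = 952 pm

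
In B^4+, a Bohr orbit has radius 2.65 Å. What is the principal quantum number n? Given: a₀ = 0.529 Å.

r_n = n²a₀/Z ⇒ n² = rZ/a₀ = 2.65 × 5 / 0.529 ≈ 25.05
n = 5

5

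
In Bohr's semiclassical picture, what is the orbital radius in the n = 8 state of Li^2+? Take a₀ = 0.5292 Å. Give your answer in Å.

r_n = n²a₀/Z = 8² × 0.5292 / 3
    = 64 × 0.5292 / 3 = 11.29 Å

11.29 Å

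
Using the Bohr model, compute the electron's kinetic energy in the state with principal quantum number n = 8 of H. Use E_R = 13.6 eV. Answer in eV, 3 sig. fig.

0.212 eV

For a Coulomb orbit the virial theorem gives K = −E_n.
E_n = −E_R·Z²/n², so K = E_R·Z²/n² = 13.6 × 1²/8² = 0.212 eV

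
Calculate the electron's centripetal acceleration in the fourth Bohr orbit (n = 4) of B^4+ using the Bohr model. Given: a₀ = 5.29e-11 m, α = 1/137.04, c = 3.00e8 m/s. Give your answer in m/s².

r = n²a₀/Z = 1.69e-10 m, v = Zαc/n = 2.74e6 m/s
a = v²/r = (2.74e6)² / 1.69e-10 = 4.42e22 m/s²

4.42e22 m/s²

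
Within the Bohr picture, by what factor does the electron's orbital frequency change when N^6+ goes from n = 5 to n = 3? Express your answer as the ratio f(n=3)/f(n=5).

125/27

f ∝ Z^2 · n^-3; with Z fixed, f ∝ n^-3.
f(n=3)/f(n=5) = (3/5)^-3 = 125/27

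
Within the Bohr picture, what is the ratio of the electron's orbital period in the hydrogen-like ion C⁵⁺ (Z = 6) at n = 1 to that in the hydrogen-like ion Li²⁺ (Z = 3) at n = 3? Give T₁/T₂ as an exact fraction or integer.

T ∝ Z^-2 · n^3
T₁/T₂ = (6/3)^-2 · (1/3)^3 = 1/108

1/108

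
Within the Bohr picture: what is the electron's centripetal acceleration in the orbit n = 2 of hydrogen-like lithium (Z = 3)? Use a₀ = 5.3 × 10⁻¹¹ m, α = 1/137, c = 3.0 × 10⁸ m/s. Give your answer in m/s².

r = n²a₀/Z = 7.1 × 10⁻¹¹ m, v = Zαc/n = 3.3 × 10⁶ m/s
a = v²/r = (3.3 × 10⁶)² / 7.1 × 10⁻¹¹ = 1.5 × 10²³ m/s²

1.5 × 10²³ m/s²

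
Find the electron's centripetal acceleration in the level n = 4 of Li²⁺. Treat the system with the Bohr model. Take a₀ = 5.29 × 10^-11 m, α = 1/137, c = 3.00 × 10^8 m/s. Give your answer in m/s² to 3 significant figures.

9.56 × 10^21 m/s²

r = n²a₀/Z = 2.82 × 10^-10 m, v = Zαc/n = 1.64 × 10^6 m/s
a = v²/r = (1.64 × 10^6)² / 2.82 × 10^-10 = 9.56 × 10^21 m/s²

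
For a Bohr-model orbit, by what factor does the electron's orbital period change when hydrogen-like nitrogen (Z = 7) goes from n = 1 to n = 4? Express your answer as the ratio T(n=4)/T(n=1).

T ∝ Z^-2 · n^3; with Z fixed, T ∝ n^3.
T(n=4)/T(n=1) = (4/1)^3 = 64

64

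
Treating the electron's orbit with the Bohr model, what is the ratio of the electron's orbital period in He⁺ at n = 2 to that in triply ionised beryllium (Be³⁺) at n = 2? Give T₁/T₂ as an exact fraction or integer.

4

T ∝ Z^-2 · n^3
T₁/T₂ = (2/4)^-2 · (2/2)^3 = 4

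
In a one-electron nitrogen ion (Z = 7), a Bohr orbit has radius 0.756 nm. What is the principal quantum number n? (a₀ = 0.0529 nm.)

r_n = n²a₀/Z ⇒ n² = rZ/a₀ = 0.756 × 7 / 0.0529 ≈ 100.04
n = 10

10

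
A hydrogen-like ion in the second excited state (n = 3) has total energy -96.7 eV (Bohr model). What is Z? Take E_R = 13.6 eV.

8

E_n = −E_R Z²/n² ⇒ Z² = −E_n n²/E_R = 96.7 × 3² / 13.6 ≈ 63.99
Z = 8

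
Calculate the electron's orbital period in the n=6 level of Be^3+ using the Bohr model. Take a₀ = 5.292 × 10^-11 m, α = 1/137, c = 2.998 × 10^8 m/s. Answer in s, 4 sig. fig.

r = n²a₀/Z = 6²·5.292 × 10^-11/4 = 4.763 × 10^-10 m
v = Zαc/n = 4·0.007299·2.998 × 10^8/6 = 1.459 × 10^6 m/s
T = 2πr/v = 2.051 × 10^-15 s

2.051 × 10^-15 s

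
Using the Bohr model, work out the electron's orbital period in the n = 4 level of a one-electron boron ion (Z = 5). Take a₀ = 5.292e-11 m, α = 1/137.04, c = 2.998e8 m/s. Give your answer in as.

389.1 as

r = n²a₀/Z = 4²·5.292e-11/5 = 1.693e-10 m
v = Zαc/n = 5·0.007297·2.998e8/4 = 2.735e6 m/s
T = 2πr/v = 3.891e-16 s = 389.1 as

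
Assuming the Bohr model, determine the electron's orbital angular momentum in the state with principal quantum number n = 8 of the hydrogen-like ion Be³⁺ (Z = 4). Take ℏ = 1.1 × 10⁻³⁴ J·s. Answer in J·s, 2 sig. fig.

L_n = nℏ = 8 × 1.1 × 10⁻³⁴ = 8.8 × 10⁻³⁴ J·s

8.8 × 10⁻³⁴ J·s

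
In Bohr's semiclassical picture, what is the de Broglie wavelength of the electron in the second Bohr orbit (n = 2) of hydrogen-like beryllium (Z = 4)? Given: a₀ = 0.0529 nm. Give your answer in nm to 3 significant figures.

The Bohr quantisation condition is nλ = 2πr_n.
r_n = n²a₀/Z = 0.0529 nm
λ = 2πr_n/n = 2π·0.0529/2 = 0.166 nm

0.166 nm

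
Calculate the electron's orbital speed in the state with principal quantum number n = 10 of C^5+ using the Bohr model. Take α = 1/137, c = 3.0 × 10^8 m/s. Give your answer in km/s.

v_n = Zαc/n = 6 × 0.0073 × 3.0 × 10^8 / 10
    = 1300 km/s

1300 km/s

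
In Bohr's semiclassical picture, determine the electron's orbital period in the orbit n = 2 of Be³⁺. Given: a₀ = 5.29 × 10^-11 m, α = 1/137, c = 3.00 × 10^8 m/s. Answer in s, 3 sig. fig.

7.59 × 10^-17 s

r = n²a₀/Z = 2²·5.29 × 10^-11/4 = 5.29 × 10^-11 m
v = Zαc/n = 4·0.00730·3.00 × 10^8/2 = 4.38 × 10^6 m/s
T = 2πr/v = 7.59 × 10^-17 s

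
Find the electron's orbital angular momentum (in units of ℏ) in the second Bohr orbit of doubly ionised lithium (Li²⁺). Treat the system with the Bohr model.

L_n = nℏ, so L/ℏ = n = 2.

2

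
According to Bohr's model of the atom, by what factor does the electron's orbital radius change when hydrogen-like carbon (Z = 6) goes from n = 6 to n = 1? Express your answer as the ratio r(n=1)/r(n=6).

r ∝ Z^-1 · n^2; with Z fixed, r ∝ n^2.
r(n=1)/r(n=6) = (1/6)^2 = 1/36

1/36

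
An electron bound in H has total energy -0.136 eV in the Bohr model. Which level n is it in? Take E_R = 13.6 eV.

10

E_n = −E_R Z²/n² ⇒ n² = E_R Z²/(−E_n) = 13.6 × 1² / 0.136 ≈ 100.00
n = 10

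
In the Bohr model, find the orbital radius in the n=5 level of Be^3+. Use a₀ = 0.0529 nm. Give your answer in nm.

r_n = n²a₀/Z = 5² × 0.0529 / 4
    = 25 × 0.0529 / 4 = 0.331 nm

0.331 nm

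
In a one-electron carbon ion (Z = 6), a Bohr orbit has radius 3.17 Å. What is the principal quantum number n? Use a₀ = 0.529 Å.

r_n = n²a₀/Z ⇒ n² = rZ/a₀ = 3.17 × 6 / 0.529 ≈ 35.95
n = 6

6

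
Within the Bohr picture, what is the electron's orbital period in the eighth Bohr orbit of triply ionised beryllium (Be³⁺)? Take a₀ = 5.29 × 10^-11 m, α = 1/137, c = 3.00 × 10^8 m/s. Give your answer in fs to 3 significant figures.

4.86 fs

r = n²a₀/Z = 8²·5.29 × 10^-11/4 = 8.46 × 10^-10 m
v = Zαc/n = 4·0.00730·3.00 × 10^8/8 = 1.09 × 10^6 m/s
T = 2πr/v = 4.86 × 10^-15 s = 4.86 fs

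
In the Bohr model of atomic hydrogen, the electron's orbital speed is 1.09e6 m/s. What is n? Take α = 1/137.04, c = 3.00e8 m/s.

2

v_n = Zαc/n ⇒ n = Zαc/v = 1 × 0.00730 × 3.00e8 / 1.09e6 ≈ 2.01
n = 2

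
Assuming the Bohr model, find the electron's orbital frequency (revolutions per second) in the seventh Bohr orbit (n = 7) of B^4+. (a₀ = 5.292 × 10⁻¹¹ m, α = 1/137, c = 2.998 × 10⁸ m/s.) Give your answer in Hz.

4.797 × 10¹⁴ Hz

r = n²a₀/Z = 5.186 × 10⁻¹⁰ m, v = Zαc/n = 1.563 × 10⁶ m/s
f = v/(2πr) = 4.797 × 10¹⁴ Hz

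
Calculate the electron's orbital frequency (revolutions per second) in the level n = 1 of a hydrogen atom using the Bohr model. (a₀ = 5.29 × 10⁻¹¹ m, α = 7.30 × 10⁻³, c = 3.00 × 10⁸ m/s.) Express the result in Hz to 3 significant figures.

6.59 × 10¹⁵ Hz

r = n²a₀/Z = 5.29 × 10⁻¹¹ m, v = Zαc/n = 2.19 × 10⁶ m/s
f = v/(2πr) = 6.59 × 10¹⁵ Hz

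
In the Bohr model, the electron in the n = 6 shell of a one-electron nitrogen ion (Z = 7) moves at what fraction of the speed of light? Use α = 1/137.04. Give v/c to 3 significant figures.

0.00851

v_n = Zαc/n, so v/c = Zα/n = 7 × 0.00730 / 6 = 0.00851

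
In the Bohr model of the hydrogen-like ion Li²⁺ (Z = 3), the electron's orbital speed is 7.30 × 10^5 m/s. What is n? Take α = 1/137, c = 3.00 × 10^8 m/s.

v_n = Zαc/n ⇒ n = Zαc/v = 3 × 0.00730 × 3.00 × 10^8 / 7.30 × 10^5 ≈ 9.00
n = 9

9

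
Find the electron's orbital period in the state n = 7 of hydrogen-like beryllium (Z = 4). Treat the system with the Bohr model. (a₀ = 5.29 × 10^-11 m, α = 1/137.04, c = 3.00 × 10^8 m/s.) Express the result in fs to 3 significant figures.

r = n²a₀/Z = 7²·5.29 × 10^-11/4 = 6.48 × 10^-10 m
v = Zαc/n = 4·0.00730·3.00 × 10^8/7 = 1.25 × 10^6 m/s
T = 2πr/v = 3.25 × 10^-15 s = 3.25 fs

3.25 fs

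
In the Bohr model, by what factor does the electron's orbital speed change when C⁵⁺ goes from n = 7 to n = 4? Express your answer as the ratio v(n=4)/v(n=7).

7/4

v ∝ Z^1 · n^-1; with Z fixed, v ∝ n^-1.
v(n=4)/v(n=7) = (4/7)^-1 = 7/4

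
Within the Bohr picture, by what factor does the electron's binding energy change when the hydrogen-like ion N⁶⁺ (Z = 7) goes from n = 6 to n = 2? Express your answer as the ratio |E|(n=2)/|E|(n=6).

|E| ∝ Z^2 · n^-2; with Z fixed, |E| ∝ n^-2.
|E|(n=2)/|E|(n=6) = (2/6)^-2 = 9

9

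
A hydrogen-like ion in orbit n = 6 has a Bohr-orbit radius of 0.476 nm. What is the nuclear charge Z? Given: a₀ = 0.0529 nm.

r_n = n²a₀/Z ⇒ Z = n²a₀/r = 6² × 0.0529 / 0.476 ≈ 4.00
Z = 4

4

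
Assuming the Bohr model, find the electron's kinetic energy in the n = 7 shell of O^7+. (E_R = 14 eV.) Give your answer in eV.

For a Coulomb orbit the virial theorem gives K = −E_n.
E_n = −E_R·Z²/n², so K = E_R·Z²/n² = 14 × 8²/7² = 18 eV

18 eV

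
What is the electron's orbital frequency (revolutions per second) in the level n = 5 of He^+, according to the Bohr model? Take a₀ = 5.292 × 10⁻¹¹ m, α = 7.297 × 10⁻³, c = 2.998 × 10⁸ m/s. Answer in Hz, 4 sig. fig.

2.105 × 10¹⁴ Hz

r = n²a₀/Z = 6.615 × 10⁻¹⁰ m, v = Zαc/n = 8.751 × 10⁵ m/s
f = v/(2πr) = 2.105 × 10¹⁴ Hz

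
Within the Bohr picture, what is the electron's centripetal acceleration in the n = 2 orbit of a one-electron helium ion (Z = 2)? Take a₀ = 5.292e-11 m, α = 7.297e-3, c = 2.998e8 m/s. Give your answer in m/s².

r = n²a₀/Z = 1.058e-10 m, v = Zαc/n = 2.188e6 m/s
a = v²/r = (2.188e6)² / 1.058e-10 = 4.522e22 m/s²

4.522e22 m/s²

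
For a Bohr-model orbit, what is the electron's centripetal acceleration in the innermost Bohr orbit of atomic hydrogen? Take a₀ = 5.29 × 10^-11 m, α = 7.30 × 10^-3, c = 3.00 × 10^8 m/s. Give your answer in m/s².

r = n²a₀/Z = 5.29 × 10^-11 m, v = Zαc/n = 2.19 × 10^6 m/s
a = v²/r = (2.19 × 10^6)² / 5.29 × 10^-11 = 9.07 × 10^22 m/s²

9.07 × 10^22 m/s²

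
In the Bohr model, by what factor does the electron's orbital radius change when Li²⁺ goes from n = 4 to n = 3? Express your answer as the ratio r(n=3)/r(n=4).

r ∝ Z^-1 · n^2; with Z fixed, r ∝ n^2.
r(n=3)/r(n=4) = (3/4)^2 = 9/16

9/16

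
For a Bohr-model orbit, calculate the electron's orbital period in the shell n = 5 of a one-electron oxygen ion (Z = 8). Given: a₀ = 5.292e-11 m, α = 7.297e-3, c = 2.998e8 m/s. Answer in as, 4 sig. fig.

296.9 as

r = n²a₀/Z = 5²·5.292e-11/8 = 1.654e-10 m
v = Zαc/n = 8·0.007297·2.998e8/5 = 3.500e6 m/s
T = 2πr/v = 2.969e-16 s = 296.9 as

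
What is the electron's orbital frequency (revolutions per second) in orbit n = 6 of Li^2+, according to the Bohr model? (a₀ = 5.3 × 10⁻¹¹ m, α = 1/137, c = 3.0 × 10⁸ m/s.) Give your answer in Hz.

r = n²a₀/Z = 6.4 × 10⁻¹⁰ m, v = Zαc/n = 1.1 × 10⁶ m/s
f = v/(2πr) = 2.7 × 10¹⁴ Hz

2.7 × 10¹⁴ Hz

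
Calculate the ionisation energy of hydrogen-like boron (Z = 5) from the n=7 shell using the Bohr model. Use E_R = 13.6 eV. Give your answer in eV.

E_n = −E_R·Z²/n² = −13.6 × 5²/7² eV = -6.94 eV
Ionisation energy = −E_n = 6.94 eV

6.94 eV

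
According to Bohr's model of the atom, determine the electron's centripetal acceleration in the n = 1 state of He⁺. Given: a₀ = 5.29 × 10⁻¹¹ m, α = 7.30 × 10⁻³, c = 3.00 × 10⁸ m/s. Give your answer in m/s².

7.25 × 10²³ m/s²

r = n²a₀/Z = 2.65 × 10⁻¹¹ m, v = Zαc/n = 4.38 × 10⁶ m/s
a = v²/r = (4.38 × 10⁶)² / 2.65 × 10⁻¹¹ = 7.25 × 10²³ m/s²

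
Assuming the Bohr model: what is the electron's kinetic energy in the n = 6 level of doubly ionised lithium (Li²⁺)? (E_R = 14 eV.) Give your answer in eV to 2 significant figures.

For a Coulomb orbit the virial theorem gives K = −E_n.
E_n = −E_R·Z²/n², so K = E_R·Z²/n² = 14 × 3²/6² = 3.5 eV

3.5 eV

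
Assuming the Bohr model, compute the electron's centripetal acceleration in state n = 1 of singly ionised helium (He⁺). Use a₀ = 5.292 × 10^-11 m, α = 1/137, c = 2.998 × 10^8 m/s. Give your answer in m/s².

r = n²a₀/Z = 2.646 × 10^-11 m, v = Zαc/n = 4.377 × 10^6 m/s
a = v²/r = (4.377 × 10^6)² / 2.646 × 10^-11 = 7.239 × 10^23 m/s²

7.239 × 10^23 m/s²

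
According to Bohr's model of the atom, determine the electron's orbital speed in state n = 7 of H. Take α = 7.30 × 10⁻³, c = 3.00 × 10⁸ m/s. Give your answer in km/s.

v_n = Zαc/n = 1 × 0.00730 × 3.00 × 10⁸ / 7
    = 313 km/s

313 km/s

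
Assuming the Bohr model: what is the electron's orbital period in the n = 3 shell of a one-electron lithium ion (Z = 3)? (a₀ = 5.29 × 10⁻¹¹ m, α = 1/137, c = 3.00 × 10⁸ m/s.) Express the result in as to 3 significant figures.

r = n²a₀/Z = 3²·5.29 × 10⁻¹¹/3 = 1.59 × 10⁻¹⁰ m
v = Zαc/n = 3·0.00730·3.00 × 10⁸/3 = 2.19 × 10⁶ m/s
T = 2πr/v = 4.55 × 10⁻¹⁶ s = 455 as

455 as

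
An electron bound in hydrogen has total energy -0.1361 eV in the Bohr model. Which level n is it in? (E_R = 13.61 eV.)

10

E_n = −E_R Z²/n² ⇒ n² = E_R Z²/(−E_n) = 13.61 × 1² / 0.1361 ≈ 100.00
n = 10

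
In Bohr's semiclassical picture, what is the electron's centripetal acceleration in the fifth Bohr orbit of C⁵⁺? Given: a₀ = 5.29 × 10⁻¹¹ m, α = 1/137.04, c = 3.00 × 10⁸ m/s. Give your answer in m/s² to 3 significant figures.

3.13 × 10²² m/s²

r = n²a₀/Z = 2.20 × 10⁻¹⁰ m, v = Zαc/n = 2.63 × 10⁶ m/s
a = v²/r = (2.63 × 10⁶)² / 2.20 × 10⁻¹⁰ = 3.13 × 10²² m/s²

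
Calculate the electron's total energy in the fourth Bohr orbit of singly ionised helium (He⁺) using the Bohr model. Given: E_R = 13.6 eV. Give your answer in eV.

E_n = −E_R·Z²/n² = −13.6 × 2²/4² = -3.40 eV

-3.40 eV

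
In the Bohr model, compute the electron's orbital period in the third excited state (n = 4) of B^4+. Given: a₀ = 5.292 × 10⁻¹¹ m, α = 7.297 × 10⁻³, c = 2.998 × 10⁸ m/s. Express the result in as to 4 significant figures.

389.1 as

r = n²a₀/Z = 4²·5.292 × 10⁻¹¹/5 = 1.693 × 10⁻¹⁰ m
v = Zαc/n = 5·0.007297·2.998 × 10⁸/4 = 2.735 × 10⁶ m/s
T = 2πr/v = 3.891 × 10⁻¹⁶ s = 389.1 as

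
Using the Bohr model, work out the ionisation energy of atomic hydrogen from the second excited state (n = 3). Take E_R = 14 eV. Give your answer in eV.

E_n = −E_R·Z²/n² = −14 × 1²/3² eV = -1.6 eV
Ionisation energy = −E_n = 1.6 eV

1.6 eV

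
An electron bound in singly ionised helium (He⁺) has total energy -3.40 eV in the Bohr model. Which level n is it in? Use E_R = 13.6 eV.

4

E_n = −E_R Z²/n² ⇒ n² = E_R Z²/(−E_n) = 13.6 × 2² / 3.40 ≈ 16.00
n = 4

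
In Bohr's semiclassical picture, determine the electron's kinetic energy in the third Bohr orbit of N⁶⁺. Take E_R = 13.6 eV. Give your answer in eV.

For a Coulomb orbit the virial theorem gives K = −E_n.
E_n = −E_R·Z²/n², so K = E_R·Z²/n² = 13.6 × 7²/3² = 74.0 eV

74.0 eV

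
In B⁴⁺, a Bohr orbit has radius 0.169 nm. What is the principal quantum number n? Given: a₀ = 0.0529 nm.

4

r_n = n²a₀/Z ⇒ n² = rZ/a₀ = 0.169 × 5 / 0.0529 ≈ 15.97
n = 4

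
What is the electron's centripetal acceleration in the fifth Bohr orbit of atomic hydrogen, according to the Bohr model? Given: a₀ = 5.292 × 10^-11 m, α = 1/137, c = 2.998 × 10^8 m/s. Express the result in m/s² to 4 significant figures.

r = n²a₀/Z = 1.323 × 10^-9 m, v = Zαc/n = 4.377 × 10^5 m/s
a = v²/r = (4.377 × 10^5)² / 1.323 × 10^-9 = 1.448 × 10^20 m/s²

1.448 × 10^20 m/s²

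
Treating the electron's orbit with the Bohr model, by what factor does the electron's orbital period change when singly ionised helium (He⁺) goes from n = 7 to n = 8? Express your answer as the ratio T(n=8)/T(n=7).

512/343

T ∝ Z^-2 · n^3; with Z fixed, T ∝ n^3.
T(n=8)/T(n=7) = (8/7)^3 = 512/343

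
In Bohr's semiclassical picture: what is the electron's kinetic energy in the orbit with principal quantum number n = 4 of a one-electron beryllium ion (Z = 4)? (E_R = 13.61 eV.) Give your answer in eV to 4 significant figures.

13.61 eV

For a Coulomb orbit the virial theorem gives K = −E_n.
E_n = −E_R·Z²/n², so K = E_R·Z²/n² = 13.61 × 4²/4² = 13.61 eV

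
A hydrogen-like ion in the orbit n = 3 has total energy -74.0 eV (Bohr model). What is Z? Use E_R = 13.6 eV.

7

E_n = −E_R Z²/n² ⇒ Z² = −E_n n²/E_R = 74.0 × 3² / 13.6 ≈ 48.97
Z = 7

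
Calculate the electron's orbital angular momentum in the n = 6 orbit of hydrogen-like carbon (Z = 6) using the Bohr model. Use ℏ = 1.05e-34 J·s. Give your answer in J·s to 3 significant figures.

6.30e-34 J·s

L_n = nℏ = 6 × 1.05e-34 = 6.30e-34 J·s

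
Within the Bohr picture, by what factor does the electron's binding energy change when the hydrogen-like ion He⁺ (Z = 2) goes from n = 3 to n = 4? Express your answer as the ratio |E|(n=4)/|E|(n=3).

|E| ∝ Z^2 · n^-2; with Z fixed, |E| ∝ n^-2.
|E|(n=4)/|E|(n=3) = (4/3)^-2 = 9/16

9/16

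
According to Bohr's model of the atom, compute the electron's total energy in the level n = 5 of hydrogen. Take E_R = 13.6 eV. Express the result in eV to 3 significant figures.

E_n = −E_R·Z²/n² = −13.6 × 1²/5² = -0.544 eV

-0.544 eV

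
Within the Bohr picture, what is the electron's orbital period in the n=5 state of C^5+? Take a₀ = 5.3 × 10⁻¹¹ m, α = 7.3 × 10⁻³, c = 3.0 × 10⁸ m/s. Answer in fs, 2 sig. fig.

0.53 fs

r = n²a₀/Z = 5²·5.3 × 10⁻¹¹/6 = 2.2 × 10⁻¹⁰ m
v = Zαc/n = 6·0.0073·3.0 × 10⁸/5 = 2.6 × 10⁶ m/s
T = 2πr/v = 5.3 × 10⁻¹⁶ s = 0.53 fs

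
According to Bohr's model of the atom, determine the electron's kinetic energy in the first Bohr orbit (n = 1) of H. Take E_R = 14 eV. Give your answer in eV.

For a Coulomb orbit the virial theorem gives K = −E_n.
E_n = −E_R·Z²/n², so K = E_R·Z²/n² = 14 × 1²/1² = 14 eV

14 eV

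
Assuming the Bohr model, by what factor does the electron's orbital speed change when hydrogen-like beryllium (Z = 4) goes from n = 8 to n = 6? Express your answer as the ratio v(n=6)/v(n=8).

v ∝ Z^1 · n^-1; with Z fixed, v ∝ n^-1.
v(n=6)/v(n=8) = (6/8)^-1 = 4/3

4/3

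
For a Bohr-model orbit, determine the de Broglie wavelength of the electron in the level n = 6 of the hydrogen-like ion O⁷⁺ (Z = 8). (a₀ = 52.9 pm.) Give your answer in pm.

249 pm

The Bohr quantisation condition is nλ = 2πr_n.
r_n = n²a₀/Z = 238 pm
λ = 2πr_n/n = 2π·238/6 = 249 pm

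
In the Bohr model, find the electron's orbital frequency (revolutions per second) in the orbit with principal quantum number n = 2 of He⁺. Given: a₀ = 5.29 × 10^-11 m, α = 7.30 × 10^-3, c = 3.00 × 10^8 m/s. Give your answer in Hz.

r = n²a₀/Z = 1.06 × 10^-10 m, v = Zαc/n = 2.19 × 10^6 m/s
f = v/(2πr) = 3.29 × 10^15 Hz

3.29 × 10^15 Hz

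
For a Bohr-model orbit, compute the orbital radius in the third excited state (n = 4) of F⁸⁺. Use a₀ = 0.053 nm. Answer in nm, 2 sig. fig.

r_n = n²a₀/Z = 4² × 0.053 / 9
    = 16 × 0.053 / 9 = 0.094 nm

0.094 nm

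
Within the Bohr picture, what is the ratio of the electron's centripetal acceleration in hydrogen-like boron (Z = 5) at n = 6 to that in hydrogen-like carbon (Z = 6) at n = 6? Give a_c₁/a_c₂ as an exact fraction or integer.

125/216

a_c ∝ Z^3 · n^-4
a_c₁/a_c₂ = (5/6)^3 · (6/6)^-4 = 125/216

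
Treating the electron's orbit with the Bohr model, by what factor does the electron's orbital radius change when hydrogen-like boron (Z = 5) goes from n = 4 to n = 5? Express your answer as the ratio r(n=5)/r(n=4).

r ∝ Z^-1 · n^2; with Z fixed, r ∝ n^2.
r(n=5)/r(n=4) = (5/4)^2 = 25/16

25/16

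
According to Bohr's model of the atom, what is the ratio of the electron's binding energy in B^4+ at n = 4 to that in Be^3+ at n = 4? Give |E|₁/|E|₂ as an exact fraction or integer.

25/16

|E| ∝ Z^2 · n^-2
|E|₁/|E|₂ = (5/4)^2 · (4/4)^-2 = 25/16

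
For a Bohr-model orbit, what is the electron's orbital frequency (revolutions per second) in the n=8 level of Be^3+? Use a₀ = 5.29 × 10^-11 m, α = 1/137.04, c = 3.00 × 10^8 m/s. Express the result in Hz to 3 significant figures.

r = n²a₀/Z = 8.46 × 10^-10 m, v = Zαc/n = 1.09 × 10^6 m/s
f = v/(2πr) = 2.06 × 10^14 Hz

2.06 × 10^14 Hz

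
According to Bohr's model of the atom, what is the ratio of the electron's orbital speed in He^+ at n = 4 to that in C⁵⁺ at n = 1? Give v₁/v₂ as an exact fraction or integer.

1/12

v ∝ Z^1 · n^-1
v₁/v₂ = (2/6)^1 · (4/1)^-1 = 1/12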